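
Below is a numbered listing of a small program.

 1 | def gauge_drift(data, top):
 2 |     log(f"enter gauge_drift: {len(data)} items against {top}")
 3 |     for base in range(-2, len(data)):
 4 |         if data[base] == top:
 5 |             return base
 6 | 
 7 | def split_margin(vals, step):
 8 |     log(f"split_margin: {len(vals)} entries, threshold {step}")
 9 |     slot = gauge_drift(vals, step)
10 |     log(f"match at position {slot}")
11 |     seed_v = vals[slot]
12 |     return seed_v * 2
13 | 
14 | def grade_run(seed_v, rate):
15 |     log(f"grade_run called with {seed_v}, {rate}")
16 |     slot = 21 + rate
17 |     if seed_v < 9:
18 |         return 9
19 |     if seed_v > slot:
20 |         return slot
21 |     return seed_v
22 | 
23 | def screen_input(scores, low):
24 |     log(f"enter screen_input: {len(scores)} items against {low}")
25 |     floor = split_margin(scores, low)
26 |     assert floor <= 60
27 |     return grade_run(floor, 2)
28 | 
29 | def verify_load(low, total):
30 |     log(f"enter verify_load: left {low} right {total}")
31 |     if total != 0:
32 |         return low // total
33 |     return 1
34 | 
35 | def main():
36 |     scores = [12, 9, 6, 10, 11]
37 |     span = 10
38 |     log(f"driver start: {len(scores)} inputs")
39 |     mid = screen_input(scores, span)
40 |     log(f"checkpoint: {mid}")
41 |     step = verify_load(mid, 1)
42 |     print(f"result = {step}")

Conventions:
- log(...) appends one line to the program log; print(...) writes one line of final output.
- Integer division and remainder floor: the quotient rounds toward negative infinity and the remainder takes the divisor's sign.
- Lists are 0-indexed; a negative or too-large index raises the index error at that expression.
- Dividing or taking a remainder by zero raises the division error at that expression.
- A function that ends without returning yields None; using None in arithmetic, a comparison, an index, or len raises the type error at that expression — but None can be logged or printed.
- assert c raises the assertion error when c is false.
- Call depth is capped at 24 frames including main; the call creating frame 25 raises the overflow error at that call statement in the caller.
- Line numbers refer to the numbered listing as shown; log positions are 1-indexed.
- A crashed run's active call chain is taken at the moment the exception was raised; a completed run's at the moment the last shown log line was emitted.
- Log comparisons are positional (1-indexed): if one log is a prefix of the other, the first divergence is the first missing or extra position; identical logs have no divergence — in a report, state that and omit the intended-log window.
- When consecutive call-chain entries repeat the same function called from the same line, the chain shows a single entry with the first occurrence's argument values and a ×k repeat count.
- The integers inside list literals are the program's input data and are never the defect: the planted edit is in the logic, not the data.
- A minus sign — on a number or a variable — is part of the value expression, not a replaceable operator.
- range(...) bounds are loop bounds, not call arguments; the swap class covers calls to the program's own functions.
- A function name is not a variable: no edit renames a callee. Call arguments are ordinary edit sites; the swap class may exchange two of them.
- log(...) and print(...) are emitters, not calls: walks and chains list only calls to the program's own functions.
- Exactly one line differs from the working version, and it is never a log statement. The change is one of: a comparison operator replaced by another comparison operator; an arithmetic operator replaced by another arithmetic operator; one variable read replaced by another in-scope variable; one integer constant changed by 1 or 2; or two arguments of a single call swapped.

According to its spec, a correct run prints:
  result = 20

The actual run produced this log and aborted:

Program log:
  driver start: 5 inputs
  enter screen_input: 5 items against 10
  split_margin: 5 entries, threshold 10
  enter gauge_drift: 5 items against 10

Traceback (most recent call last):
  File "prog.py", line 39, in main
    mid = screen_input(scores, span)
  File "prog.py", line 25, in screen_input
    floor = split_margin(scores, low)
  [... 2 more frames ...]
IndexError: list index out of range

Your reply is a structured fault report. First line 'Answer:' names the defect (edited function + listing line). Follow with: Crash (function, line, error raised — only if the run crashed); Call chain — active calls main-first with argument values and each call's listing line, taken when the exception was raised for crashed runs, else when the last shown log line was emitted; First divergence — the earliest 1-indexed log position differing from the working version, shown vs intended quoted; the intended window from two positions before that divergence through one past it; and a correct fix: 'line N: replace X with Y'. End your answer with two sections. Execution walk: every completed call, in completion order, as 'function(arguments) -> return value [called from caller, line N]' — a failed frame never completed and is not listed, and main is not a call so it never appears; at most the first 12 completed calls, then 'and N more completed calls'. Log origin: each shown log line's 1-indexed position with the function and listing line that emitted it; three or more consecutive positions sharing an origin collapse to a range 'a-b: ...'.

Answer: the defect is in gauge_drift at line 3.
Core observation: The faulty run's log stops after 4 lines; the working version's next line would be 'match at position 3'.
Crash: gauge_drift, line 4, IndexError.
Call chain: main -> screen_input([12, 9, 6, 10, 11], 10) (called at line 39) -> split_margin([12, 9, 6, 10, 11], 10) (called at line 25) -> gauge_drift([12, 9, 6, 10, 11], 10) (called at line 9).
First divergence: position 5 — the faulty run's log ends after 4 lines; the working version continues with 'match at position 3'.
Intended log window:
  3: split_margin: 5 entries, threshold 10
  4: enter gauge_drift: 5 items against 10
  5: match at position 3
  6: grade_run called with 20, 2
Execution walk:
  (no call completed)
Log line origins:
  1 — main, line 38
  2 — screen_input, line 24
  3 — split_margin, line 8
  4 — gauge_drift, line 2
A correct fix: line 3: replace `-2` with `0`.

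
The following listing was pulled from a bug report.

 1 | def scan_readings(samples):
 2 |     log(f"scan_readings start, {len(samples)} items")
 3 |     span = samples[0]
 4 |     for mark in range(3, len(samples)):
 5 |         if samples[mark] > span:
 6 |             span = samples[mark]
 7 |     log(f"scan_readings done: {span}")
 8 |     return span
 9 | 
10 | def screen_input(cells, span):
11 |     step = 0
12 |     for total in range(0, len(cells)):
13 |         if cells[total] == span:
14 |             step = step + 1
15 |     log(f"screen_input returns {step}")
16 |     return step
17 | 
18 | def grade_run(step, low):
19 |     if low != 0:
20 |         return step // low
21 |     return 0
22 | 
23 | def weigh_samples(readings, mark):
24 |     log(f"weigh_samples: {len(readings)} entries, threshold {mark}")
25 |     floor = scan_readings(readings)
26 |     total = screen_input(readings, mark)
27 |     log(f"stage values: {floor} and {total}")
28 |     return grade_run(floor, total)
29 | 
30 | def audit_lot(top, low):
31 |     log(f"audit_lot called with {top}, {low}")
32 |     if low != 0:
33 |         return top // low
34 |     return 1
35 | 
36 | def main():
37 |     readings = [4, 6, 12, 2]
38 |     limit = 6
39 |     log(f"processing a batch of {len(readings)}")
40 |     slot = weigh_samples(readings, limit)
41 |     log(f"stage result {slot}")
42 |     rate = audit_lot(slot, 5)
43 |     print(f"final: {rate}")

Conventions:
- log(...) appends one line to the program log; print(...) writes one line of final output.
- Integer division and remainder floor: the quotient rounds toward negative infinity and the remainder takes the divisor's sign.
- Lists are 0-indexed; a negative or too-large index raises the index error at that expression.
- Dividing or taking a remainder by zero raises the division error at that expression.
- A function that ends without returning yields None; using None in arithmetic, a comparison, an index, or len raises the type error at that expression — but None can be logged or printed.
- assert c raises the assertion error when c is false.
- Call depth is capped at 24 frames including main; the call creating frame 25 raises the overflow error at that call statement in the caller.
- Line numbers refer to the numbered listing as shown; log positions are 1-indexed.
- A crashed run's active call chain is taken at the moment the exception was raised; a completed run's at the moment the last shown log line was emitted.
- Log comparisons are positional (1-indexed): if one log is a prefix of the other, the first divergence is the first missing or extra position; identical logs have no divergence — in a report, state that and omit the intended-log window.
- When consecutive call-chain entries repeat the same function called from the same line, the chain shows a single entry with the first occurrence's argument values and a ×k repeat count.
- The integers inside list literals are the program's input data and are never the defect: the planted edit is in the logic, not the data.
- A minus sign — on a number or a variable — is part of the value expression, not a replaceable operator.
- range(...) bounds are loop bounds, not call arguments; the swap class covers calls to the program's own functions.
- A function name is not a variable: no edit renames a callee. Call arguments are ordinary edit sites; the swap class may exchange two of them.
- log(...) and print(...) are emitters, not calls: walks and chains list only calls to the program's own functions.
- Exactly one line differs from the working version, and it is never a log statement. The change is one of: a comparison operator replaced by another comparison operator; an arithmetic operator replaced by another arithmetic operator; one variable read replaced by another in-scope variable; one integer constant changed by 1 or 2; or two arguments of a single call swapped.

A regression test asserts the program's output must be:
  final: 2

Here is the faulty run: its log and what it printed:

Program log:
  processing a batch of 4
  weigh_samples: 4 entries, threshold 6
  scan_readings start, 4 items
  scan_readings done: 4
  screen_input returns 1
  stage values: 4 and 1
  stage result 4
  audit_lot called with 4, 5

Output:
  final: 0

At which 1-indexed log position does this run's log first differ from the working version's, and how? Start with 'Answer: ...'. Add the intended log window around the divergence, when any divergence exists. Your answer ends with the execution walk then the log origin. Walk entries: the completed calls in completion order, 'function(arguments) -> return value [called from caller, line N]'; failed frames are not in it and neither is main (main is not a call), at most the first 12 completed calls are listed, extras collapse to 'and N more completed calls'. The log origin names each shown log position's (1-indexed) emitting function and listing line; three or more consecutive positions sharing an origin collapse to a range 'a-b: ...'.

Answer: position 4 — the shown line 'scan_readings done: 4' should read 'scan_readings done: 12'.
Intended log window:
  2: weigh_samples: 4 entries, threshold 6
  3: scan_readings start, 4 items
  4: scan_readings done: 12
  5: screen_input returns 1
Execution walk:
  scan_readings([4, 6, 12, 2]) -> 4  [called from weigh_samples, line 25]
  screen_input([4, 6, 12, 2], 6) -> 1  [called from weigh_samples, line 26]
  grade_run(4, 1) -> 4  [called from weigh_samples, line 28]
  weigh_samples([4, 6, 12, 2], 6) -> 4  [called from main, line 40]
  audit_lot(4, 5) -> 0  [called from main, line 42]
Origin of each log line:
  1: from main, line 39
  2: from weigh_samples, line 24
  3: from scan_readings, line 2
  4: from scan_readings, line 7
  5: from screen_input, line 15
  6: from weigh_samples, line 27
  7: from main, line 41
  8: from audit_lot, line 31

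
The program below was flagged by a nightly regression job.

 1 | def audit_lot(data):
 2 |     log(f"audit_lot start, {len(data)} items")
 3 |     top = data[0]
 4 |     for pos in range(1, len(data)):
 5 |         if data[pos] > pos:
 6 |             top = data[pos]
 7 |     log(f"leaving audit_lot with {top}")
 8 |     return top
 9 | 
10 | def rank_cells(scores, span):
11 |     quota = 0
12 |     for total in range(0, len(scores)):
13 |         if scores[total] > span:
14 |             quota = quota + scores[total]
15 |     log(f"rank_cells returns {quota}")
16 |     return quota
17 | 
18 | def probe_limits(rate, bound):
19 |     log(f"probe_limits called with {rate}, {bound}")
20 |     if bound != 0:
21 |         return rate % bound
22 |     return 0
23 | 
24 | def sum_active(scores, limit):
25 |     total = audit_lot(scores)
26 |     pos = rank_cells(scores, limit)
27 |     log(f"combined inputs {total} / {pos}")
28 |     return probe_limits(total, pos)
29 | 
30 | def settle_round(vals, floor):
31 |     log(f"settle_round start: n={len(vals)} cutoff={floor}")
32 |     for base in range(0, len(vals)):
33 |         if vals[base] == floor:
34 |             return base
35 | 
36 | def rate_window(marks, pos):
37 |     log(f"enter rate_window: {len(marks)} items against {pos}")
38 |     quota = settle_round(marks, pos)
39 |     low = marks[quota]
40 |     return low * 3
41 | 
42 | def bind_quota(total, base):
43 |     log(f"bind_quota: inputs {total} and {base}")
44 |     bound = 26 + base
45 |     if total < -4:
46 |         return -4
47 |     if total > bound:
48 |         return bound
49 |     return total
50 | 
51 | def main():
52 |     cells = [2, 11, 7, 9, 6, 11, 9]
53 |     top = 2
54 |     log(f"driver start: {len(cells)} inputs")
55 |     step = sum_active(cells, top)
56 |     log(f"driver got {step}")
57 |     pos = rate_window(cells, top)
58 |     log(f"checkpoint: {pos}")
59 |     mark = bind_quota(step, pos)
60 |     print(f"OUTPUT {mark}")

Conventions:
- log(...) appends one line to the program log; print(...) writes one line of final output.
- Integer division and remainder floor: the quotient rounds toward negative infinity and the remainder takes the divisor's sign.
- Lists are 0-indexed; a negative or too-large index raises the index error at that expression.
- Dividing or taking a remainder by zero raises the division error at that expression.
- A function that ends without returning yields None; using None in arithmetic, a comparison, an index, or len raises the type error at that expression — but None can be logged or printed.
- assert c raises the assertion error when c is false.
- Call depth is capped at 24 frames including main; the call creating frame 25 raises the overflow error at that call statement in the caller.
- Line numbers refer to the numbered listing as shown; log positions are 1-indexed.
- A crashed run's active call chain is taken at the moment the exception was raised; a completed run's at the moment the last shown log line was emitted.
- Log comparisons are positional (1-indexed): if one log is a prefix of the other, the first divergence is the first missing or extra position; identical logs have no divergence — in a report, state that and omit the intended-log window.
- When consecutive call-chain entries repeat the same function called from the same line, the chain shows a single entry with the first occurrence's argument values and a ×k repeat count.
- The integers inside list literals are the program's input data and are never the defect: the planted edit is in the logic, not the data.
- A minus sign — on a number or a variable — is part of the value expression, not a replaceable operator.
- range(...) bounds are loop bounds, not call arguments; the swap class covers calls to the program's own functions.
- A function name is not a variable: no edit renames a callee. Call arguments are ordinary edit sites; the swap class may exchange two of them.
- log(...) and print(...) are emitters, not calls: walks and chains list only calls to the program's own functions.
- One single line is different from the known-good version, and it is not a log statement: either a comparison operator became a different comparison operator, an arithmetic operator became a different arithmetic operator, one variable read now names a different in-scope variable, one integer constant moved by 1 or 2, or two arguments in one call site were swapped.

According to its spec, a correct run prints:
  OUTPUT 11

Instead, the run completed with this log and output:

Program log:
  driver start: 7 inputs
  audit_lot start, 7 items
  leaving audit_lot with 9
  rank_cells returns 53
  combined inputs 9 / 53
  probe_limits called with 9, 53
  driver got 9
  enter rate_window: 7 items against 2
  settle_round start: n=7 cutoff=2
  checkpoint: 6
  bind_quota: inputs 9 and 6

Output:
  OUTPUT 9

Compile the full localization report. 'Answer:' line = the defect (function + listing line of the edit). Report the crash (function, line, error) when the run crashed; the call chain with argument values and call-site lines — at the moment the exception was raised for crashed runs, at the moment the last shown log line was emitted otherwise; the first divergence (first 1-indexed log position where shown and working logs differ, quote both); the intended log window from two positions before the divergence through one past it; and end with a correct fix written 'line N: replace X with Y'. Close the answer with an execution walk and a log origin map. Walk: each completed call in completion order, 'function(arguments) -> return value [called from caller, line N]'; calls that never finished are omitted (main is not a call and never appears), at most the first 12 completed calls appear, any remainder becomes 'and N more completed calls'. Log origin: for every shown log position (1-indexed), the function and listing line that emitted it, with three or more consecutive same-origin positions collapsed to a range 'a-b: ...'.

Answer: the defect is in audit_lot at line 5.
Core observation: Everything matches until log position 3, which reads 'leaving audit_lot with 9' in place of 'leaving audit_lot with 11'.
Call chain: main -> bind_quota(9, 6) (called at line 59).
First divergence: position 3 — the shown line 'leaving audit_lot with 9' should read 'leaving audit_lot with 11'.
Intended log window:
  1: driver start: 7 inputs
  2: audit_lot start, 7 items
  3: leaving audit_lot with 11
  4: rank_cells returns 53
Execution walk:
  audit_lot([2, 11, 7, 9, 6, 11, 9]) -> 9  [called from sum_active, line 25]
  rank_cells([2, 11, 7, 9, 6, 11, 9], 2) -> 53  [called from sum_active, line 26]
  probe_limits(9, 53) -> 9  [called from sum_active, line 28]
  sum_active([2, 11, 7, 9, 6, 11, 9], 2) -> 9  [called from main, line 55]
  settle_round([2, 11, 7, 9, 6, 11, 9], 2) -> 0  [called from rate_window, line 38]
  rate_window([2, 11, 7, 9, 6, 11, 9], 2) -> 6  [called from main, line 57]
  bind_quota(9, 6) -> 9  [called from main, line 59]
Origin of each log line:
  1: emitted by main (line 54)
  2: emitted by audit_lot (line 2)
  3: emitted by audit_lot (line 7)
  4: emitted by rank_cells (line 15)
  5: emitted by sum_active (line 27)
  6: emitted by probe_limits (line 19)
  7: emitted by main (line 56)
  8: emitted by rate_window (line 37)
  9: emitted by settle_round (line 31)
  10: emitted by main (line 58)
  11: emitted by bind_quota (line 43)
A correct fix: line 5: replace `data[pos] > pos` with `data[pos] > top`.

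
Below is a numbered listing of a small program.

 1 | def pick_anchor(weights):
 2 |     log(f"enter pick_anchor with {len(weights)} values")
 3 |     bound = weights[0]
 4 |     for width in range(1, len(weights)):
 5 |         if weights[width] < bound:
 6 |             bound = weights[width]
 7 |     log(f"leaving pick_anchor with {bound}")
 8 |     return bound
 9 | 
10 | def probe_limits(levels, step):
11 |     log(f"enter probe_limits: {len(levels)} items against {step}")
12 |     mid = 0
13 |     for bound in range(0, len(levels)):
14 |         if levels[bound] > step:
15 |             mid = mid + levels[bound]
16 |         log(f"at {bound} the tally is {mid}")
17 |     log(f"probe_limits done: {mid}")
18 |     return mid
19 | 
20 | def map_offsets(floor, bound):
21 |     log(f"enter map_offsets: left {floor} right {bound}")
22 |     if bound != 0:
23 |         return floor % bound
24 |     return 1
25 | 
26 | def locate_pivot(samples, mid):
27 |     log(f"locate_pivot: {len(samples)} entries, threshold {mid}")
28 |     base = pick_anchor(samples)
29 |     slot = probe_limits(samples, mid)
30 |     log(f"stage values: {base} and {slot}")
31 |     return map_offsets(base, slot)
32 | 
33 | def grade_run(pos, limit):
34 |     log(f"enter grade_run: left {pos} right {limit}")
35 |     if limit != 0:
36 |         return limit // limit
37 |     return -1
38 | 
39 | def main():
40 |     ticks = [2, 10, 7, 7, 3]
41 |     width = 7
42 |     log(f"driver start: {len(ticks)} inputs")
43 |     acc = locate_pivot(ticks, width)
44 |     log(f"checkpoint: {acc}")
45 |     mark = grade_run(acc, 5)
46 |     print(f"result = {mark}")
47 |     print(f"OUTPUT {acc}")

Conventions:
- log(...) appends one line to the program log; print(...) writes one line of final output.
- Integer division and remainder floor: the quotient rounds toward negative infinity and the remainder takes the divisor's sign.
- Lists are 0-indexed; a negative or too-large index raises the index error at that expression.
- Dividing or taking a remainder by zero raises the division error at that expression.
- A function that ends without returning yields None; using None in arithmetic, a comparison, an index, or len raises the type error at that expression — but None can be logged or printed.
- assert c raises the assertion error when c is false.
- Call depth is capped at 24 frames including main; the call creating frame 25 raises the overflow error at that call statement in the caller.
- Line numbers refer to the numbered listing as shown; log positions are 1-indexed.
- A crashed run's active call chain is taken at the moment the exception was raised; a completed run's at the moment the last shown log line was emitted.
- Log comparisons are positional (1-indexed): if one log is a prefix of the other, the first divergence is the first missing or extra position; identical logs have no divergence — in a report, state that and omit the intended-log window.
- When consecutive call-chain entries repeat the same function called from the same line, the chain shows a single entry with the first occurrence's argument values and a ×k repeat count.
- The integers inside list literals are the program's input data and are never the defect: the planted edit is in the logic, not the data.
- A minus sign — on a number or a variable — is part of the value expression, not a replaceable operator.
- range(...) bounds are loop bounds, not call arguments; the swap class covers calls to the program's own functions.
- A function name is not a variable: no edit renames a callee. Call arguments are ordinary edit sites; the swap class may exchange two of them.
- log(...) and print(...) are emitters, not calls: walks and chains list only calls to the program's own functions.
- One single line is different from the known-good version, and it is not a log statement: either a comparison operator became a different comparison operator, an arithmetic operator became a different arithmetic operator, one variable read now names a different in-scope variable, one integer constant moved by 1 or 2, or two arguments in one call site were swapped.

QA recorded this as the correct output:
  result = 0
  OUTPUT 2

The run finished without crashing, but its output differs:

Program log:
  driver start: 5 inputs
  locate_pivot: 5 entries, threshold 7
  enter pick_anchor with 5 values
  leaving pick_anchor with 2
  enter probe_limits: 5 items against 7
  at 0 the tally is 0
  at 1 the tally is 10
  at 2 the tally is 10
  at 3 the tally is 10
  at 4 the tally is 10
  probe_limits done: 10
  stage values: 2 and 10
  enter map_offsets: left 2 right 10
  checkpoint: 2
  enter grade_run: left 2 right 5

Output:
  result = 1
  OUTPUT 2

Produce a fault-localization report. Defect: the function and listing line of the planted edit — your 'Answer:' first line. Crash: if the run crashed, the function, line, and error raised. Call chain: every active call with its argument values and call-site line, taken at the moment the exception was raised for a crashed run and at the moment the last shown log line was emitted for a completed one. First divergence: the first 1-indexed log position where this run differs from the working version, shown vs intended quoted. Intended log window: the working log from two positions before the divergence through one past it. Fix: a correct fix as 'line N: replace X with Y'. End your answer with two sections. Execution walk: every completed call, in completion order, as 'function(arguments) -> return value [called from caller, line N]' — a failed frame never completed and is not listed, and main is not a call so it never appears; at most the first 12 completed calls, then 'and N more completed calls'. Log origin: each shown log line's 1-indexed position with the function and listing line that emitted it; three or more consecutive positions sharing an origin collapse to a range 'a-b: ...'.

Answer: the defect is in grade_run at line 36.
Core observation: The logs agree in full; only the final output differs.
Call chain: main -> grade_run(2, 5) (called at line 45).
First divergence: none; the two logs match at every position.
Execution walk:
  pick_anchor([2, 10, 7, 7, 3]) -> 2  [called from locate_pivot, line 28]
  probe_limits([2, 10, 7, 7, 3], 7) -> 10  [called from locate_pivot, line 29]
  map_offsets(2, 10) -> 2  [called from locate_pivot, line 31]
  locate_pivot([2, 10, 7, 7, 3], 7) -> 2  [called from main, line 43]
  grade_run(2, 5) -> 1  [called from main, line 45]
Origin of each log line:
  1 — main, line 42
  2 — locate_pivot, line 27
  3 — pick_anchor, line 2
  4 — pick_anchor, line 7
  5 — probe_limits, line 11
  6-10 — probe_limits, line 16
  11 — probe_limits, line 17
  12 — locate_pivot, line 30
  13 — map_offsets, line 21
  14 — main, line 44
  15 — grade_run, line 34
A correct fix: line 36: replace `limit // limit` with `pos // limit`.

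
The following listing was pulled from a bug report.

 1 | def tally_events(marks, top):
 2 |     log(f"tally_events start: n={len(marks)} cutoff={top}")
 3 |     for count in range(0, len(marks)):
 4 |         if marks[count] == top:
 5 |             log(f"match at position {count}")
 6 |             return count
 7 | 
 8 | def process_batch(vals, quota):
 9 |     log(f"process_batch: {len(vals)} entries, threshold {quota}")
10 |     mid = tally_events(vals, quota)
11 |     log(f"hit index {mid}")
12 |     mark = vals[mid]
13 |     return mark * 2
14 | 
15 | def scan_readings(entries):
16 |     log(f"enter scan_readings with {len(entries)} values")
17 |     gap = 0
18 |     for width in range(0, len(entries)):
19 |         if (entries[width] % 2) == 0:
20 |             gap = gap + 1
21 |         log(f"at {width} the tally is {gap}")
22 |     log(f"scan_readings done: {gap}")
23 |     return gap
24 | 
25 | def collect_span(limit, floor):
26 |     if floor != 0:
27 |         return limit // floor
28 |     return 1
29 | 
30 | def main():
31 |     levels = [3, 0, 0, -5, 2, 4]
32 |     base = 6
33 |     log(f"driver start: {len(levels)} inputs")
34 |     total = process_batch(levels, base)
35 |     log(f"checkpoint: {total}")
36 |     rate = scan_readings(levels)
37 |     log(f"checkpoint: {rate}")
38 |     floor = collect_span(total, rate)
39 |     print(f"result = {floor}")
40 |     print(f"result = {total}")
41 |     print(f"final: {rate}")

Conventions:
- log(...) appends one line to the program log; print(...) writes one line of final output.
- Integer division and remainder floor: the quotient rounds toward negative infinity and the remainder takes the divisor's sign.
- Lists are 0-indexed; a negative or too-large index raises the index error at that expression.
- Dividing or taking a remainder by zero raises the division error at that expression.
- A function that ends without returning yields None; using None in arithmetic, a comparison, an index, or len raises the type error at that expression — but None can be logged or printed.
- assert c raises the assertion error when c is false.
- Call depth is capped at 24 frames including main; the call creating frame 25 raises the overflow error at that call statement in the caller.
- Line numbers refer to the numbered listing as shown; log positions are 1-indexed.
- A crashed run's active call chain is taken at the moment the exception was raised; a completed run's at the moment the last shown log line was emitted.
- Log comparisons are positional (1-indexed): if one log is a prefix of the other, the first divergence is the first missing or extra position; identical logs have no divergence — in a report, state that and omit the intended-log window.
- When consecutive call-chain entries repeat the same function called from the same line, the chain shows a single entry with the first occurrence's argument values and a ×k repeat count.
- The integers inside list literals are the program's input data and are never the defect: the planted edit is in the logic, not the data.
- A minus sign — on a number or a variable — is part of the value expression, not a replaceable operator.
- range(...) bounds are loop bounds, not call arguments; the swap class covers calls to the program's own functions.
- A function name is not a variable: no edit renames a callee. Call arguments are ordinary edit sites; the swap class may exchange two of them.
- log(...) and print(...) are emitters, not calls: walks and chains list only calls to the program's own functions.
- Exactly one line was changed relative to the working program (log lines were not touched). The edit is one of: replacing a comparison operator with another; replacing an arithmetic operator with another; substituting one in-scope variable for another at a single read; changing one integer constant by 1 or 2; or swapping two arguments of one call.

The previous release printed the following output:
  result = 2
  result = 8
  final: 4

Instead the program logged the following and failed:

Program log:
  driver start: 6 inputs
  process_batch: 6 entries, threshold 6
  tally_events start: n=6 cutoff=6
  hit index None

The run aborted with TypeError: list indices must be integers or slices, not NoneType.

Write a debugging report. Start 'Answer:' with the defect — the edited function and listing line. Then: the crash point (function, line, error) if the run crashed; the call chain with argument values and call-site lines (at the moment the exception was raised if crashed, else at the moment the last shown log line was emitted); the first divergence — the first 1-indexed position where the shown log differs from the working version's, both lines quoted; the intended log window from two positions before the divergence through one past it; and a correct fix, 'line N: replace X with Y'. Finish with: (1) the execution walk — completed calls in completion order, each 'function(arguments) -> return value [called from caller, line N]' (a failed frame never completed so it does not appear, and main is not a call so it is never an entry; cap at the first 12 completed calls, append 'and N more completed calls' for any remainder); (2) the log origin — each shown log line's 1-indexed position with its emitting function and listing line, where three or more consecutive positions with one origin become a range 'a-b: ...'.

Answer: the defect is in main at line 32.
Key fact: Everything matches until log position 2, which reads 'process_batch: 6 entries, threshold 6' in place of 'process_batch: 6 entries, threshold 4'.
Crash: process_batch, line 12, TypeError.
Call chain: main -> process_batch([3, 0, 0, -5, 2, 4], 6) (called at line 34).
First divergence: at position 2 the run shows 'process_batch: 6 entries, threshold 6' where the working version logs 'process_batch: 6 entries, threshold 4'.
Intended log window:
  1: driver start: 6 inputs
  2: process_batch: 6 entries, threshold 4
  3: tally_events start: n=6 cutoff=4
Execution walk:
  tally_events([3, 0, 0, -5, 2, 4], 6) -> None  [called from process_batch, line 10]
Log line origins:
  1: from main, line 33
  2: from process_batch, line 9
  3: from tally_events, line 2
  4: from process_batch, line 11
A correct fix: line 32: replace `6` with `4`.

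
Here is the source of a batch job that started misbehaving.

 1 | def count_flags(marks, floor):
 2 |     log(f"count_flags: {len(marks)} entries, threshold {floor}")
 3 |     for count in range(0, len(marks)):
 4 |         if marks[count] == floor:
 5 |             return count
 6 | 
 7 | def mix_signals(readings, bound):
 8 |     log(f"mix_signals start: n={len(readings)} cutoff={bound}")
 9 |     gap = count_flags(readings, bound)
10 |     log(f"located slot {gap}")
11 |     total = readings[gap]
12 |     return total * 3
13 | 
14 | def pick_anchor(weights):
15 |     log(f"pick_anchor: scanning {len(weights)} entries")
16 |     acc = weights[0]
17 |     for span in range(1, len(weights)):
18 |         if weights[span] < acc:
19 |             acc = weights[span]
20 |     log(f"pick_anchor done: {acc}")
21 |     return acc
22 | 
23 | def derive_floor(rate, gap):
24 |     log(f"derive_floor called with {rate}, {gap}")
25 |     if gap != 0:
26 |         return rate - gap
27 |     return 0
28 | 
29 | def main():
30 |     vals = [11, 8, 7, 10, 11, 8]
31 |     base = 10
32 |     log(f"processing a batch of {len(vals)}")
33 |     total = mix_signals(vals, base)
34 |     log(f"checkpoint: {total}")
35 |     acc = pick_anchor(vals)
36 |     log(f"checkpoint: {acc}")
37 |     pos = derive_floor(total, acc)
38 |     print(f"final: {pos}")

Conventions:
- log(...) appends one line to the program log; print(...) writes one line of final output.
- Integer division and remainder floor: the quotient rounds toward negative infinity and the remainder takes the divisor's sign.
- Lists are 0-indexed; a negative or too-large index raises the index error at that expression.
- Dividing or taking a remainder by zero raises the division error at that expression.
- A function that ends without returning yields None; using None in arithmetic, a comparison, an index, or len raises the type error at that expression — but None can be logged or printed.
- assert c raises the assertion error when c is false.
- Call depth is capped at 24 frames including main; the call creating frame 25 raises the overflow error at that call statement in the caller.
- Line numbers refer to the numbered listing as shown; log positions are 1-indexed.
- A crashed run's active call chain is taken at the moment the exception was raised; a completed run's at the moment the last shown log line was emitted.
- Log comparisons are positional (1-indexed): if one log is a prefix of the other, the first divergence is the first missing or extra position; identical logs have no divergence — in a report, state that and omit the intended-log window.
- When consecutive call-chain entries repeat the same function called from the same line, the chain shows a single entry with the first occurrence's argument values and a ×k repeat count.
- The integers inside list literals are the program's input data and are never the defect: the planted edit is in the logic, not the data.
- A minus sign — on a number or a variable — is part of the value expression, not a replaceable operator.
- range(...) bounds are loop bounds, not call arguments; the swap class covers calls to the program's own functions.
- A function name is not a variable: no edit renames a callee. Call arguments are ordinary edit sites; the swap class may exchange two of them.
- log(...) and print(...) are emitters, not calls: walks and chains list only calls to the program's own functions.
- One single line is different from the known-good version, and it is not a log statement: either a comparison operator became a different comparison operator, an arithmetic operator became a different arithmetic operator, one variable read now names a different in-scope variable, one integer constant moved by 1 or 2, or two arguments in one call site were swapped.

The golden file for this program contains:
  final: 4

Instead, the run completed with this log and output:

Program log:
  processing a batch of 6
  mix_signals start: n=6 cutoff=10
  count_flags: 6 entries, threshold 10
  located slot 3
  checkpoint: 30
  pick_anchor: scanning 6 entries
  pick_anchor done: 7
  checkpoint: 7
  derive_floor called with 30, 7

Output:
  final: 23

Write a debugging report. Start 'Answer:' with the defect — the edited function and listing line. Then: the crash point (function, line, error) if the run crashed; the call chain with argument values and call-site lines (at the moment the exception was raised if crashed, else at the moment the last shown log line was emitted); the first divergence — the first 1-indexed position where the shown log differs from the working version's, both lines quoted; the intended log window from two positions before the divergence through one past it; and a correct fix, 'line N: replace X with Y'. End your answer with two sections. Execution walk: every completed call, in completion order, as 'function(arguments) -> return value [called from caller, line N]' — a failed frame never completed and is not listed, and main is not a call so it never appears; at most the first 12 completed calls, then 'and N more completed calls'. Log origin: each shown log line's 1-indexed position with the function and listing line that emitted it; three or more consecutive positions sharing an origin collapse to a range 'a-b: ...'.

Answer: the defect is in derive_floor at line 26.
Key observation: Every logged value matches the working version; the printed result is what differs.
Call chain: main -> derive_floor(30, 7) (called at line 37).
First divergence: none; the two logs match at every position.
Execution walk:
  count_flags([11, 8, 7, 10, 11, 8], 10) -> 3  [called from mix_signals, line 9]
  mix_signals([11, 8, 7, 10, 11, 8], 10) -> 30  [called from main, line 33]
  pick_anchor([11, 8, 7, 10, 11, 8]) -> 7  [called from main, line 35]
  derive_floor(30, 7) -> 23  [called from main, line 37]
Origin of each log line:
  1: from main, line 32
  2: from mix_signals, line 8
  3: from count_flags, line 2
  4: from mix_signals, line 10
  5: from main, line 34
  6: from pick_anchor, line 15
  7: from pick_anchor, line 20
  8: from main, line 36
  9: from derive_floor, line 24
A correct fix: line 26: replace `-` with `//`.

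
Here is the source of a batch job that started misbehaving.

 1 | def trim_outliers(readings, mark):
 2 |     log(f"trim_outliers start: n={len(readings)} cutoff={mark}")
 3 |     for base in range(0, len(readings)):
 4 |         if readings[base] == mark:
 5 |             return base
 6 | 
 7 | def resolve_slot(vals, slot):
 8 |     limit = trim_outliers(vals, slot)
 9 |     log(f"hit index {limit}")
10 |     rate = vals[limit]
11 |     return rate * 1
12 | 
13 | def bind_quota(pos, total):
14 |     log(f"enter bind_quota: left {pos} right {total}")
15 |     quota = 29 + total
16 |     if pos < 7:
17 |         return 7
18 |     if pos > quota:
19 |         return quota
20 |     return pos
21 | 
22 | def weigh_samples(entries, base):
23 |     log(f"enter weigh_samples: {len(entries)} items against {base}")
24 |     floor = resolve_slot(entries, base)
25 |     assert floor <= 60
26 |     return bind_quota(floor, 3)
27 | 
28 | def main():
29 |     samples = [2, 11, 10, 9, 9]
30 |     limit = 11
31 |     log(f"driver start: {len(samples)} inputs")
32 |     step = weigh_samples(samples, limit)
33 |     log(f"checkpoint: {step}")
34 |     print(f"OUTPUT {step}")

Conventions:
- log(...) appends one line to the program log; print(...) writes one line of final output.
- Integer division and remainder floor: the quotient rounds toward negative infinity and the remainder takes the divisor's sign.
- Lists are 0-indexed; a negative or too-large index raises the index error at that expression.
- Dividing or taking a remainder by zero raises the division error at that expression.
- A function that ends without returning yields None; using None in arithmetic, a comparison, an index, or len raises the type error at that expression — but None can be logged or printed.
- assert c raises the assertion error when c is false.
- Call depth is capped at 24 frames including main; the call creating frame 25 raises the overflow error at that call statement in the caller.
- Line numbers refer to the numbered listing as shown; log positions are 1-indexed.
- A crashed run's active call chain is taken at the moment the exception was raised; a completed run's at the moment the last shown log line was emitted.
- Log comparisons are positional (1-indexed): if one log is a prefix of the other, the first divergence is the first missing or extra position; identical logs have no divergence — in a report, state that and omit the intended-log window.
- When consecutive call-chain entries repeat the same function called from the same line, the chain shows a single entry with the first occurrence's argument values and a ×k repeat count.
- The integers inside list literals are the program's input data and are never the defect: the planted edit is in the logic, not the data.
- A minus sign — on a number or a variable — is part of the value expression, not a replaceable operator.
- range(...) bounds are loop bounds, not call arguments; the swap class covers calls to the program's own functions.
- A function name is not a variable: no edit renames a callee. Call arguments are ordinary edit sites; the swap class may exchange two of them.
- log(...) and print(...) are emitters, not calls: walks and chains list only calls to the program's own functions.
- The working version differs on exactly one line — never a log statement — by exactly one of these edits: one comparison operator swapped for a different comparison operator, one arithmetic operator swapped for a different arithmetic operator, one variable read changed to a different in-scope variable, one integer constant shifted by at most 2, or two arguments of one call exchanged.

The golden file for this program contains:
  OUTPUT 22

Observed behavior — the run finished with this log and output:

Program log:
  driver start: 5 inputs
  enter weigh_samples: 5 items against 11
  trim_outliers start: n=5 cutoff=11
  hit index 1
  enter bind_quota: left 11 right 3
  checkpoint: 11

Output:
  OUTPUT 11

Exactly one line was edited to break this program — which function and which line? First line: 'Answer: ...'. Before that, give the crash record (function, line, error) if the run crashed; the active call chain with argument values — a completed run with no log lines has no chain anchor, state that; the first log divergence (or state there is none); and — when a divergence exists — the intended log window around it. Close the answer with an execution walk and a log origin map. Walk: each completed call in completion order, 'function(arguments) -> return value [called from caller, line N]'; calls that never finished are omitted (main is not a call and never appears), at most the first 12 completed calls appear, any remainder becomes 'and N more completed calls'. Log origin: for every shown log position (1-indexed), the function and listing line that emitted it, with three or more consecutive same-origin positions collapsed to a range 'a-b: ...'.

Answer: the defect is in resolve_slot at line 11.
Core observation: Everything matches until log position 5, which reads 'enter bind_quota: left 11 right 3' in place of 'enter bind_quota: left 22 right 3'.
Call chain: main.
First divergence: position 5 — the shown line 'enter bind_quota: left 11 right 3' should read 'enter bind_quota: left 22 right 3'.
Intended log window:
  3: trim_outliers start: n=5 cutoff=11
  4: hit index 1
  5: enter bind_quota: left 22 right 3
  6: checkpoint: 22
Execution walk:
  trim_outliers([2, 11, 10, 9, 9], 11) -> 1  [called from resolve_slot, line 8]
  resolve_slot([2, 11, 10, 9, 9], 11) -> 11  [called from weigh_samples, line 24]
  bind_quota(11, 3) -> 11  [called from weigh_samples, line 26]
  weigh_samples([2, 11, 10, 9, 9], 11) -> 11  [called from main, line 32]
Log origin:
  1 — main, line 31
  2 — weigh_samples, line 23
  3 — trim_outliers, line 2
  4 — resolve_slot, line 9
  5 — bind_quota, line 14
  6 — main, line 33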